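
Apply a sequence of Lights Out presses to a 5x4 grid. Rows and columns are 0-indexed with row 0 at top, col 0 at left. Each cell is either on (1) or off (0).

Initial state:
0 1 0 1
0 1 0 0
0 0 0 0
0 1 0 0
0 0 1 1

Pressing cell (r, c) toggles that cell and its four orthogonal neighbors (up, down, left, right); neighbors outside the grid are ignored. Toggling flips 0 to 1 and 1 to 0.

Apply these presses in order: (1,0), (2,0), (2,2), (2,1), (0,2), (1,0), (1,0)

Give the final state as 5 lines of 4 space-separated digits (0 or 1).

Answer: 1 0 1 0
0 1 0 0
1 1 0 1
1 0 1 0
0 0 1 1

Derivation:
After press 1 at (1,0):
1 1 0 1
1 0 0 0
1 0 0 0
0 1 0 0
0 0 1 1

After press 2 at (2,0):
1 1 0 1
0 0 0 0
0 1 0 0
1 1 0 0
0 0 1 1

After press 3 at (2,2):
1 1 0 1
0 0 1 0
0 0 1 1
1 1 1 0
0 0 1 1

After press 4 at (2,1):
1 1 0 1
0 1 1 0
1 1 0 1
1 0 1 0
0 0 1 1

After press 5 at (0,2):
1 0 1 0
0 1 0 0
1 1 0 1
1 0 1 0
0 0 1 1

After press 6 at (1,0):
0 0 1 0
1 0 0 0
0 1 0 1
1 0 1 0
0 0 1 1

After press 7 at (1,0):
1 0 1 0
0 1 0 0
1 1 0 1
1 0 1 0
0 0 1 1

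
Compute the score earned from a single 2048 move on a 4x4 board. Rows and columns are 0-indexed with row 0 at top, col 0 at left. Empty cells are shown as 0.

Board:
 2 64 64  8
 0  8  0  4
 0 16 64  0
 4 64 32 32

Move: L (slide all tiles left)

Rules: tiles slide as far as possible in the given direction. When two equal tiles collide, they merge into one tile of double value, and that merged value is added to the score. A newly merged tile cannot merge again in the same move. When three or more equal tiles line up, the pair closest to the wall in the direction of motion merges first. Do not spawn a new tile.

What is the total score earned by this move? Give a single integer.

Answer: 192

Derivation:
Slide left:
row 0: [2, 64, 64, 8] -> [2, 128, 8, 0]  score +128 (running 128)
row 1: [0, 8, 0, 4] -> [8, 4, 0, 0]  score +0 (running 128)
row 2: [0, 16, 64, 0] -> [16, 64, 0, 0]  score +0 (running 128)
row 3: [4, 64, 32, 32] -> [4, 64, 64, 0]  score +64 (running 192)
Board after move:
  2 128   8   0
  8   4   0   0
 16  64   0   0
  4  64  64   0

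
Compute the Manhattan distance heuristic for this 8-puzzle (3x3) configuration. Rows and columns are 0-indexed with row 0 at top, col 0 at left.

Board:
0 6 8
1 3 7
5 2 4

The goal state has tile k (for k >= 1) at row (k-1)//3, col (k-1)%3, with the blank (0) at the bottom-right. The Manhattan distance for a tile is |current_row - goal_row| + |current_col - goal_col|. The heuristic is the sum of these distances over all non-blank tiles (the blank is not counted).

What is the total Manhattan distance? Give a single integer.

Answer: 18

Derivation:
Tile 6: (0,1)->(1,2) = 2
Tile 8: (0,2)->(2,1) = 3
Tile 1: (1,0)->(0,0) = 1
Tile 3: (1,1)->(0,2) = 2
Tile 7: (1,2)->(2,0) = 3
Tile 5: (2,0)->(1,1) = 2
Tile 2: (2,1)->(0,1) = 2
Tile 4: (2,2)->(1,0) = 3
Sum: 2 + 3 + 1 + 2 + 3 + 2 + 2 + 3 = 18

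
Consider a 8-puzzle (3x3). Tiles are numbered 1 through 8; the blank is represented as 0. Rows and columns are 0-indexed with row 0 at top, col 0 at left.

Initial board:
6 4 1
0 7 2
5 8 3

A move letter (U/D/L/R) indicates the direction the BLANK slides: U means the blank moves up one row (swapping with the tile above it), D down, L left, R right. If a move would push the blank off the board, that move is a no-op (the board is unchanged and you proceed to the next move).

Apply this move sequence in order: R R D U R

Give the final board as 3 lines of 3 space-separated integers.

Answer: 6 4 1
7 2 0
5 8 3

Derivation:
After move 1 (R):
6 4 1
7 0 2
5 8 3

After move 2 (R):
6 4 1
7 2 0
5 8 3

After move 3 (D):
6 4 1
7 2 3
5 8 0

After move 4 (U):
6 4 1
7 2 0
5 8 3

After move 5 (R):
6 4 1
7 2 0
5 8 3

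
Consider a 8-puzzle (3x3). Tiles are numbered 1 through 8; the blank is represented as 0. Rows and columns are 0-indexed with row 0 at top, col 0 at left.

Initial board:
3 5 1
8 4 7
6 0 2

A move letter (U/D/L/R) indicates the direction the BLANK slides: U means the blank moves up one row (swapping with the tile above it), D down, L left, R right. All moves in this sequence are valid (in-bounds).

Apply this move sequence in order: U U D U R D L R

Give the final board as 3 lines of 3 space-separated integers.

Answer: 3 1 7
8 5 0
6 4 2

Derivation:
After move 1 (U):
3 5 1
8 0 7
6 4 2

After move 2 (U):
3 0 1
8 5 7
6 4 2

After move 3 (D):
3 5 1
8 0 7
6 4 2

After move 4 (U):
3 0 1
8 5 7
6 4 2

After move 5 (R):
3 1 0
8 5 7
6 4 2

After move 6 (D):
3 1 7
8 5 0
6 4 2

After move 7 (L):
3 1 7
8 0 5
6 4 2

After move 8 (R):
3 1 7
8 5 0
6 4 2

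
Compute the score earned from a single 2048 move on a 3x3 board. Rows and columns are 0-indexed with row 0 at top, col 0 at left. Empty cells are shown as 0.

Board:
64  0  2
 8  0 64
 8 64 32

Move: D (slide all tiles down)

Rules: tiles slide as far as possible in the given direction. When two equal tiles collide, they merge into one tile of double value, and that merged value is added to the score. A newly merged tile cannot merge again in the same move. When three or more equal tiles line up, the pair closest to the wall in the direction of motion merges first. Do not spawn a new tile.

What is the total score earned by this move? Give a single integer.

Answer: 16

Derivation:
Slide down:
col 0: [64, 8, 8] -> [0, 64, 16]  score +16 (running 16)
col 1: [0, 0, 64] -> [0, 0, 64]  score +0 (running 16)
col 2: [2, 64, 32] -> [2, 64, 32]  score +0 (running 16)
Board after move:
 0  0  2
64  0 64
16 64 32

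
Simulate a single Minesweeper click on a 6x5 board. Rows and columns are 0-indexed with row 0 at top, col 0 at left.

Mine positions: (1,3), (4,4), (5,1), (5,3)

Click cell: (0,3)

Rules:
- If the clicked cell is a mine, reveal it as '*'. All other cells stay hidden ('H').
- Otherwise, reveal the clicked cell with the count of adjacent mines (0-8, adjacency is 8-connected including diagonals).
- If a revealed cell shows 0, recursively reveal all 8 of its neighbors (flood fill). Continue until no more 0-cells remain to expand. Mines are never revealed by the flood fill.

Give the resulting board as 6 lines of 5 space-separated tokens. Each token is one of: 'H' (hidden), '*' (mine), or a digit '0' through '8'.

H H H 1 H
H H H H H
H H H H H
H H H H H
H H H H H
H H H H H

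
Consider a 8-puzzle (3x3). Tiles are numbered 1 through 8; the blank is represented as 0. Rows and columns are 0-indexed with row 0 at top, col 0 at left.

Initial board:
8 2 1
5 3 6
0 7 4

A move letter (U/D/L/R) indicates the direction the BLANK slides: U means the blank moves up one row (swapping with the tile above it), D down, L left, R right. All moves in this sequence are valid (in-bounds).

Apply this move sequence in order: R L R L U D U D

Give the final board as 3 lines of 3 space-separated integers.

After move 1 (R):
8 2 1
5 3 6
7 0 4

After move 2 (L):
8 2 1
5 3 6
0 7 4

After move 3 (R):
8 2 1
5 3 6
7 0 4

After move 4 (L):
8 2 1
5 3 6
0 7 4

After move 5 (U):
8 2 1
0 3 6
5 7 4

After move 6 (D):
8 2 1
5 3 6
0 7 4

After move 7 (U):
8 2 1
0 3 6
5 7 4

After move 8 (D):
8 2 1
5 3 6
0 7 4

Answer: 8 2 1
5 3 6
0 7 4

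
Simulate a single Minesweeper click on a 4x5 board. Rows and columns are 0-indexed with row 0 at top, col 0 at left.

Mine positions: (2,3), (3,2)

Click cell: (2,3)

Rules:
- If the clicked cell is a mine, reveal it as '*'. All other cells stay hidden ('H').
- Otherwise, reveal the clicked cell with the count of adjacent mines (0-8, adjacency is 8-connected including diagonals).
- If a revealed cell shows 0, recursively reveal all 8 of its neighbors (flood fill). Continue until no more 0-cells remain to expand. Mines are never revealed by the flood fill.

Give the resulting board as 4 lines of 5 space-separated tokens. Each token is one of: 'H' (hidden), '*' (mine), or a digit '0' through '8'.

H H H H H
H H H H H
H H H * H
H H H H H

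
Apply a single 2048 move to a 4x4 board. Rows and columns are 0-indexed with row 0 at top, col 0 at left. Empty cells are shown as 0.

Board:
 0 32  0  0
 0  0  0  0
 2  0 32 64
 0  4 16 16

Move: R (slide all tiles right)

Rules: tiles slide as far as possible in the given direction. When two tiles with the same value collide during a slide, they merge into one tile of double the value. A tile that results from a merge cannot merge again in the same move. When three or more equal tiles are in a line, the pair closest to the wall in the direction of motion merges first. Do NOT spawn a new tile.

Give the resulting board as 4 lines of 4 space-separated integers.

Slide right:
row 0: [0, 32, 0, 0] -> [0, 0, 0, 32]
row 1: [0, 0, 0, 0] -> [0, 0, 0, 0]
row 2: [2, 0, 32, 64] -> [0, 2, 32, 64]
row 3: [0, 4, 16, 16] -> [0, 0, 4, 32]

Answer:  0  0  0 32
 0  0  0  0
 0  2 32 64
 0  0  4 32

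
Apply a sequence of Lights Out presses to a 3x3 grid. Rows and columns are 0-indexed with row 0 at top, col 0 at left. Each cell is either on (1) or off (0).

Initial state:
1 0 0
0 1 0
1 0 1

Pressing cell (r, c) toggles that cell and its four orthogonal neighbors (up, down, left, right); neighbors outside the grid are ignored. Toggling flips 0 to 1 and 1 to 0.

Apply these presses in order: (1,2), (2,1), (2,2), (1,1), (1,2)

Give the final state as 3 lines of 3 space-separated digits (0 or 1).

After press 1 at (1,2):
1 0 1
0 0 1
1 0 0

After press 2 at (2,1):
1 0 1
0 1 1
0 1 1

After press 3 at (2,2):
1 0 1
0 1 0
0 0 0

After press 4 at (1,1):
1 1 1
1 0 1
0 1 0

After press 5 at (1,2):
1 1 0
1 1 0
0 1 1

Answer: 1 1 0
1 1 0
0 1 1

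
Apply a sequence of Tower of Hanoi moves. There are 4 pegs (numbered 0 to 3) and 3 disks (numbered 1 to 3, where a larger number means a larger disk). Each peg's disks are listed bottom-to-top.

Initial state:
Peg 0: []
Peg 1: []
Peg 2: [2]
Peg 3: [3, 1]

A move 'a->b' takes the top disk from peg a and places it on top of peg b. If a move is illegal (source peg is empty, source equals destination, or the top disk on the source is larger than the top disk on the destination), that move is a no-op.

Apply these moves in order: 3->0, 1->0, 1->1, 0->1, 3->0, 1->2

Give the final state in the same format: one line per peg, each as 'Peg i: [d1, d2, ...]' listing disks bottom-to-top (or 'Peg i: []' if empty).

Answer: Peg 0: [3]
Peg 1: []
Peg 2: [2, 1]
Peg 3: []

Derivation:
After move 1 (3->0):
Peg 0: [1]
Peg 1: []
Peg 2: [2]
Peg 3: [3]

After move 2 (1->0):
Peg 0: [1]
Peg 1: []
Peg 2: [2]
Peg 3: [3]

After move 3 (1->1):
Peg 0: [1]
Peg 1: []
Peg 2: [2]
Peg 3: [3]

After move 4 (0->1):
Peg 0: []
Peg 1: [1]
Peg 2: [2]
Peg 3: [3]

After move 5 (3->0):
Peg 0: [3]
Peg 1: [1]
Peg 2: [2]
Peg 3: []

After move 6 (1->2):
Peg 0: [3]
Peg 1: []
Peg 2: [2, 1]
Peg 3: []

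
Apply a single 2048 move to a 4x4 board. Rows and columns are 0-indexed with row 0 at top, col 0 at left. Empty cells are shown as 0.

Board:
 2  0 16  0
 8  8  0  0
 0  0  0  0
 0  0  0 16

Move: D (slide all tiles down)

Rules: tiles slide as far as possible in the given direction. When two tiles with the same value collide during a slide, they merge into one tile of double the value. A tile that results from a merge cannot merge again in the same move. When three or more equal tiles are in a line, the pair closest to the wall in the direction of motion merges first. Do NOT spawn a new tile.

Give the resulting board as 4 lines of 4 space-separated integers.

Answer:  0  0  0  0
 0  0  0  0
 2  0  0  0
 8  8 16 16

Derivation:
Slide down:
col 0: [2, 8, 0, 0] -> [0, 0, 2, 8]
col 1: [0, 8, 0, 0] -> [0, 0, 0, 8]
col 2: [16, 0, 0, 0] -> [0, 0, 0, 16]
col 3: [0, 0, 0, 16] -> [0, 0, 0, 16]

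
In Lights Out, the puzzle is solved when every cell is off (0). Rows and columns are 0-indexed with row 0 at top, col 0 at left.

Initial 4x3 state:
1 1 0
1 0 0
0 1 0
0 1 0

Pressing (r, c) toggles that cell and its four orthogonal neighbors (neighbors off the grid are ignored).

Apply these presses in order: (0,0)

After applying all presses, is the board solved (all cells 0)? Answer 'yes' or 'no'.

After press 1 at (0,0):
0 0 0
0 0 0
0 1 0
0 1 0

Lights still on: 2

Answer: no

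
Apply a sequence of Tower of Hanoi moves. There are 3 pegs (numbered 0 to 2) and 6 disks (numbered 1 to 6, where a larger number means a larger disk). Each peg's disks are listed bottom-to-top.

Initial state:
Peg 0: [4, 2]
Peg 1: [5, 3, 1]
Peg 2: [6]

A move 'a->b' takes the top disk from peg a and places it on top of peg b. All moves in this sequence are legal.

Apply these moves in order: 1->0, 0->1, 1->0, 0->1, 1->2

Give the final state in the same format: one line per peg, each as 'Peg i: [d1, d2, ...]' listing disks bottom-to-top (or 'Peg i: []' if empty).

Answer: Peg 0: [4, 2]
Peg 1: [5, 3]
Peg 2: [6, 1]

Derivation:
After move 1 (1->0):
Peg 0: [4, 2, 1]
Peg 1: [5, 3]
Peg 2: [6]

After move 2 (0->1):
Peg 0: [4, 2]
Peg 1: [5, 3, 1]
Peg 2: [6]

After move 3 (1->0):
Peg 0: [4, 2, 1]
Peg 1: [5, 3]
Peg 2: [6]

After move 4 (0->1):
Peg 0: [4, 2]
Peg 1: [5, 3, 1]
Peg 2: [6]

After move 5 (1->2):
Peg 0: [4, 2]
Peg 1: [5, 3]
Peg 2: [6, 1]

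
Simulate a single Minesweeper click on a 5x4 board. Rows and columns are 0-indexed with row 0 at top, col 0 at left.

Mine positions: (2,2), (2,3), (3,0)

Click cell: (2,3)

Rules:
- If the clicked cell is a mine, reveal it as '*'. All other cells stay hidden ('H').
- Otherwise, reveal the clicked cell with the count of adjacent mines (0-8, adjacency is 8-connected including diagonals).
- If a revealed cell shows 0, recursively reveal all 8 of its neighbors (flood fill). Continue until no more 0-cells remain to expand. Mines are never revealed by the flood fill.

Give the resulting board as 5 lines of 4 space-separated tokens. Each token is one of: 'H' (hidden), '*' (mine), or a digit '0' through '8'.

H H H H
H H H H
H H H *
H H H H
H H H H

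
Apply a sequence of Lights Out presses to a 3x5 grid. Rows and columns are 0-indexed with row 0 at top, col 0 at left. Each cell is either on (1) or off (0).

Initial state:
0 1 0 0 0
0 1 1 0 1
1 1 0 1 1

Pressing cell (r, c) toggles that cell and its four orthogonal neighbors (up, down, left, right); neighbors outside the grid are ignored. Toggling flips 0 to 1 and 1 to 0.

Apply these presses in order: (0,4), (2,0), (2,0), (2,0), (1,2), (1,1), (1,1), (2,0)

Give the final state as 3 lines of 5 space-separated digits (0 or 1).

Answer: 0 1 1 1 1
0 0 0 1 0
1 1 1 1 1

Derivation:
After press 1 at (0,4):
0 1 0 1 1
0 1 1 0 0
1 1 0 1 1

After press 2 at (2,0):
0 1 0 1 1
1 1 1 0 0
0 0 0 1 1

After press 3 at (2,0):
0 1 0 1 1
0 1 1 0 0
1 1 0 1 1

After press 4 at (2,0):
0 1 0 1 1
1 1 1 0 0
0 0 0 1 1

After press 5 at (1,2):
0 1 1 1 1
1 0 0 1 0
0 0 1 1 1

After press 6 at (1,1):
0 0 1 1 1
0 1 1 1 0
0 1 1 1 1

After press 7 at (1,1):
0 1 1 1 1
1 0 0 1 0
0 0 1 1 1

After press 8 at (2,0):
0 1 1 1 1
0 0 0 1 0
1 1 1 1 1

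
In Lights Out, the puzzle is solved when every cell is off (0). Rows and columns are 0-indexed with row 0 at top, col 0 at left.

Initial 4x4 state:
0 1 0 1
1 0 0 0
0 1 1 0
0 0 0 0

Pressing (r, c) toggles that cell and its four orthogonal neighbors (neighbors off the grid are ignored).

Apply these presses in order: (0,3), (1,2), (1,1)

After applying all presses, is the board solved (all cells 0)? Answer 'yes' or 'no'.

After press 1 at (0,3):
0 1 1 0
1 0 0 1
0 1 1 0
0 0 0 0

After press 2 at (1,2):
0 1 0 0
1 1 1 0
0 1 0 0
0 0 0 0

After press 3 at (1,1):
0 0 0 0
0 0 0 0
0 0 0 0
0 0 0 0

Lights still on: 0

Answer: yes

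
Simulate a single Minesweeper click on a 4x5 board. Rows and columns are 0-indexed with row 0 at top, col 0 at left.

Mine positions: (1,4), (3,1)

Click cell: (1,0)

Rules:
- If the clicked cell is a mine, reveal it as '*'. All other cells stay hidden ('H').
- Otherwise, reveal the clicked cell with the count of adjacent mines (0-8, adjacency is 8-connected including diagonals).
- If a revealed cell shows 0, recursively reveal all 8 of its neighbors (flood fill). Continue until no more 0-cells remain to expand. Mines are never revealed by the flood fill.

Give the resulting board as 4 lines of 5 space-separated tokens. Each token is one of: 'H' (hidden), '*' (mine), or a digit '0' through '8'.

0 0 0 1 H
0 0 0 1 H
1 1 1 1 H
H H H H H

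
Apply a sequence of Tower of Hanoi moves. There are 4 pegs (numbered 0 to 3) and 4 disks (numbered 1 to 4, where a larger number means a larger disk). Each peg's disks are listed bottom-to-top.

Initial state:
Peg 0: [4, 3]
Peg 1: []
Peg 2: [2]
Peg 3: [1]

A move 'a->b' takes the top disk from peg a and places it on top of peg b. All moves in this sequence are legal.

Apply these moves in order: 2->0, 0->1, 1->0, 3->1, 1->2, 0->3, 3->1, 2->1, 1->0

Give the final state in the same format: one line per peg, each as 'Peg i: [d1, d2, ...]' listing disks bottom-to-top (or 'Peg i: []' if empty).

After move 1 (2->0):
Peg 0: [4, 3, 2]
Peg 1: []
Peg 2: []
Peg 3: [1]

After move 2 (0->1):
Peg 0: [4, 3]
Peg 1: [2]
Peg 2: []
Peg 3: [1]

After move 3 (1->0):
Peg 0: [4, 3, 2]
Peg 1: []
Peg 2: []
Peg 3: [1]

After move 4 (3->1):
Peg 0: [4, 3, 2]
Peg 1: [1]
Peg 2: []
Peg 3: []

After move 5 (1->2):
Peg 0: [4, 3, 2]
Peg 1: []
Peg 2: [1]
Peg 3: []

After move 6 (0->3):
Peg 0: [4, 3]
Peg 1: []
Peg 2: [1]
Peg 3: [2]

After move 7 (3->1):
Peg 0: [4, 3]
Peg 1: [2]
Peg 2: [1]
Peg 3: []

After move 8 (2->1):
Peg 0: [4, 3]
Peg 1: [2, 1]
Peg 2: []
Peg 3: []

After move 9 (1->0):
Peg 0: [4, 3, 1]
Peg 1: [2]
Peg 2: []
Peg 3: []

Answer: Peg 0: [4, 3, 1]
Peg 1: [2]
Peg 2: []
Peg 3: []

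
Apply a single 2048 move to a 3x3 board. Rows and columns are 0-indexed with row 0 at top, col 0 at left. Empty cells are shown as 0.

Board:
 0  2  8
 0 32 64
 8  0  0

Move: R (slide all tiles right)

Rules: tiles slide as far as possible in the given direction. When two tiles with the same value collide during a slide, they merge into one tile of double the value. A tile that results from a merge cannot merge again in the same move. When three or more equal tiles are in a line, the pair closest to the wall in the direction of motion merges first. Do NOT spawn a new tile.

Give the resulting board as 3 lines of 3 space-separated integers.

Answer:  0  2  8
 0 32 64
 0  0  8

Derivation:
Slide right:
row 0: [0, 2, 8] -> [0, 2, 8]
row 1: [0, 32, 64] -> [0, 32, 64]
row 2: [8, 0, 0] -> [0, 0, 8]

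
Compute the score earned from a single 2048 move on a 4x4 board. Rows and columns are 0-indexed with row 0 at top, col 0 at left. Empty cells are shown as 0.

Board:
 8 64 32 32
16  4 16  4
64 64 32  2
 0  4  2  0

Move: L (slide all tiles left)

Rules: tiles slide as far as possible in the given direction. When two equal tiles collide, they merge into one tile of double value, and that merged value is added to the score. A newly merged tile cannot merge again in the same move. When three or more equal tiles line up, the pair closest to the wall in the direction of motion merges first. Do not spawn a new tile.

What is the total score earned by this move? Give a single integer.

Slide left:
row 0: [8, 64, 32, 32] -> [8, 64, 64, 0]  score +64 (running 64)
row 1: [16, 4, 16, 4] -> [16, 4, 16, 4]  score +0 (running 64)
row 2: [64, 64, 32, 2] -> [128, 32, 2, 0]  score +128 (running 192)
row 3: [0, 4, 2, 0] -> [4, 2, 0, 0]  score +0 (running 192)
Board after move:
  8  64  64   0
 16   4  16   4
128  32   2   0
  4   2   0   0

Answer: 192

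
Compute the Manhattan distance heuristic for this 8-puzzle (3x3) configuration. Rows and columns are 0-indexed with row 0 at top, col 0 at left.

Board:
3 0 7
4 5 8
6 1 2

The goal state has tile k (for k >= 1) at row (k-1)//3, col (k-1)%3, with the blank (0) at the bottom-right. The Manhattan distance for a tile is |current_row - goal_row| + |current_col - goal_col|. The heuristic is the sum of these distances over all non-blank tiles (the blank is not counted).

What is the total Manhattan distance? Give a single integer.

Tile 3: (0,0)->(0,2) = 2
Tile 7: (0,2)->(2,0) = 4
Tile 4: (1,0)->(1,0) = 0
Tile 5: (1,1)->(1,1) = 0
Tile 8: (1,2)->(2,1) = 2
Tile 6: (2,0)->(1,2) = 3
Tile 1: (2,1)->(0,0) = 3
Tile 2: (2,2)->(0,1) = 3
Sum: 2 + 4 + 0 + 0 + 2 + 3 + 3 + 3 = 17

Answer: 17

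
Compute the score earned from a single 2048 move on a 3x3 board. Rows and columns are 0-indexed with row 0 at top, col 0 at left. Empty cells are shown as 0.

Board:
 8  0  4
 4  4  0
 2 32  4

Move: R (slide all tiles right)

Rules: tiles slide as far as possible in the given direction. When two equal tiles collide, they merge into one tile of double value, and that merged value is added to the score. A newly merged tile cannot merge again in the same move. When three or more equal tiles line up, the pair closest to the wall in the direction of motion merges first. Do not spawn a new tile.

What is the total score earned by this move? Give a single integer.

Slide right:
row 0: [8, 0, 4] -> [0, 8, 4]  score +0 (running 0)
row 1: [4, 4, 0] -> [0, 0, 8]  score +8 (running 8)
row 2: [2, 32, 4] -> [2, 32, 4]  score +0 (running 8)
Board after move:
 0  8  4
 0  0  8
 2 32  4

Answer: 8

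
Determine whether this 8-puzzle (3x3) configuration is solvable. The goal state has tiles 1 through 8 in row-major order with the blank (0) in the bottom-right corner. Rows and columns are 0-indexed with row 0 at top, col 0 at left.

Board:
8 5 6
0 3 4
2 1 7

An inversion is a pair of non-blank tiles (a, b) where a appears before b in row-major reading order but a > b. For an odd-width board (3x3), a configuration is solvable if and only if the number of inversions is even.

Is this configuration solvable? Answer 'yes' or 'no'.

Answer: yes

Derivation:
Inversions (pairs i<j in row-major order where tile[i] > tile[j] > 0): 20
20 is even, so the puzzle is solvable.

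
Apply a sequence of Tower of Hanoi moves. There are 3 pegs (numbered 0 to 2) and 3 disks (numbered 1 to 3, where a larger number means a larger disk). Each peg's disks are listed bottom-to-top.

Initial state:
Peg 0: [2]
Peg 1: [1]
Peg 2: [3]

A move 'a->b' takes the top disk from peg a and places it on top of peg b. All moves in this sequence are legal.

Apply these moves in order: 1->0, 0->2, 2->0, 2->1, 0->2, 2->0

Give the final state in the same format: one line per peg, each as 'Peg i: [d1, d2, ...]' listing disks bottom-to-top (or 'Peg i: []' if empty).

Answer: Peg 0: [2, 1]
Peg 1: [3]
Peg 2: []

Derivation:
After move 1 (1->0):
Peg 0: [2, 1]
Peg 1: []
Peg 2: [3]

After move 2 (0->2):
Peg 0: [2]
Peg 1: []
Peg 2: [3, 1]

After move 3 (2->0):
Peg 0: [2, 1]
Peg 1: []
Peg 2: [3]

After move 4 (2->1):
Peg 0: [2, 1]
Peg 1: [3]
Peg 2: []

After move 5 (0->2):
Peg 0: [2]
Peg 1: [3]
Peg 2: [1]

After move 6 (2->0):
Peg 0: [2, 1]
Peg 1: [3]
Peg 2: []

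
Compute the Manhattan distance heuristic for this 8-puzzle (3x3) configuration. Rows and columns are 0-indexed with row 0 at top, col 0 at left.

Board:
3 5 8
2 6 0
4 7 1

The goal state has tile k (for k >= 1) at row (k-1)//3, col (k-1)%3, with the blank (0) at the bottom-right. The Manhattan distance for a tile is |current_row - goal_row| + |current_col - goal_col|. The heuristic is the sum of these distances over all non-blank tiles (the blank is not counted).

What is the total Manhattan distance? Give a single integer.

Answer: 15

Derivation:
Tile 3: at (0,0), goal (0,2), distance |0-0|+|0-2| = 2
Tile 5: at (0,1), goal (1,1), distance |0-1|+|1-1| = 1
Tile 8: at (0,2), goal (2,1), distance |0-2|+|2-1| = 3
Tile 2: at (1,0), goal (0,1), distance |1-0|+|0-1| = 2
Tile 6: at (1,1), goal (1,2), distance |1-1|+|1-2| = 1
Tile 4: at (2,0), goal (1,0), distance |2-1|+|0-0| = 1
Tile 7: at (2,1), goal (2,0), distance |2-2|+|1-0| = 1
Tile 1: at (2,2), goal (0,0), distance |2-0|+|2-0| = 4
Sum: 2 + 1 + 3 + 2 + 1 + 1 + 1 + 4 = 15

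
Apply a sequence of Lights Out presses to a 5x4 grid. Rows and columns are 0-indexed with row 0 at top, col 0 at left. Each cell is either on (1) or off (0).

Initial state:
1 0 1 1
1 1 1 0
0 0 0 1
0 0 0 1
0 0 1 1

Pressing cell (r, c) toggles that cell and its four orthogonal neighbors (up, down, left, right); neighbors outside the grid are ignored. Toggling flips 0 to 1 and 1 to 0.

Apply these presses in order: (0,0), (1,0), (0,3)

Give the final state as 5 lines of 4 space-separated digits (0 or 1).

Answer: 1 1 0 0
1 0 1 1
1 0 0 1
0 0 0 1
0 0 1 1

Derivation:
After press 1 at (0,0):
0 1 1 1
0 1 1 0
0 0 0 1
0 0 0 1
0 0 1 1

After press 2 at (1,0):
1 1 1 1
1 0 1 0
1 0 0 1
0 0 0 1
0 0 1 1

After press 3 at (0,3):
1 1 0 0
1 0 1 1
1 0 0 1
0 0 0 1
0 0 1 1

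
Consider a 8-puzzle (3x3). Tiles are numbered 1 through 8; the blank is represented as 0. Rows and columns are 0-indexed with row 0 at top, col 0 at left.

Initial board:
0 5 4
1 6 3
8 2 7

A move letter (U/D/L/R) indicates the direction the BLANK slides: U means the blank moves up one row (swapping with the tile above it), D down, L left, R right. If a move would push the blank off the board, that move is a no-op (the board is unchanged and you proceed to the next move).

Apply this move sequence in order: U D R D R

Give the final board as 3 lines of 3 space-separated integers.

Answer: 1 5 4
6 2 3
8 7 0

Derivation:
After move 1 (U):
0 5 4
1 6 3
8 2 7

After move 2 (D):
1 5 4
0 6 3
8 2 7

After move 3 (R):
1 5 4
6 0 3
8 2 7

After move 4 (D):
1 5 4
6 2 3
8 0 7

After move 5 (R):
1 5 4
6 2 3
8 7 0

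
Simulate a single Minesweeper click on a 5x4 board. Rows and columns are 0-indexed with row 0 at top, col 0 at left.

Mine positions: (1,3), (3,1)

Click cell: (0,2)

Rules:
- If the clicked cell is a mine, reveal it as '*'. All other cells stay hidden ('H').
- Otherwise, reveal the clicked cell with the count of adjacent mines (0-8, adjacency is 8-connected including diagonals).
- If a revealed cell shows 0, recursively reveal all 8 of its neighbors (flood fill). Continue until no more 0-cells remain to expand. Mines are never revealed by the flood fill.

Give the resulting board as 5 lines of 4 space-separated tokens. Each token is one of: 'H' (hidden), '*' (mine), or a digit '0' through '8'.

H H 1 H
H H H H
H H H H
H H H H
H H H H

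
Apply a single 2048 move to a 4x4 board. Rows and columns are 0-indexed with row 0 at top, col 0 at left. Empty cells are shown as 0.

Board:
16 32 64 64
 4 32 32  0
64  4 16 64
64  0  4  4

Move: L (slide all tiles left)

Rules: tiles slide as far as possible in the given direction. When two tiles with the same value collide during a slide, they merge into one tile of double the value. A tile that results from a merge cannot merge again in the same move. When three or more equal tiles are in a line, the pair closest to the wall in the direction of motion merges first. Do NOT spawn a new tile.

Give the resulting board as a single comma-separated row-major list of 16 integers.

Slide left:
row 0: [16, 32, 64, 64] -> [16, 32, 128, 0]
row 1: [4, 32, 32, 0] -> [4, 64, 0, 0]
row 2: [64, 4, 16, 64] -> [64, 4, 16, 64]
row 3: [64, 0, 4, 4] -> [64, 8, 0, 0]

Answer: 16, 32, 128, 0, 4, 64, 0, 0, 64, 4, 16, 64, 64, 8, 0, 0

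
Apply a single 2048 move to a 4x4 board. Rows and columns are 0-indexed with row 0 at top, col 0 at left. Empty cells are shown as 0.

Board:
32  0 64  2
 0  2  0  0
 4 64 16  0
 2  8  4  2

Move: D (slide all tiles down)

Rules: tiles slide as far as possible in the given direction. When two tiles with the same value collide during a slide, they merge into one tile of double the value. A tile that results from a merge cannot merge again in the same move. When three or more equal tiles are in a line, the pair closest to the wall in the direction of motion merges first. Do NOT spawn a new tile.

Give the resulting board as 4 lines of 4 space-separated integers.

Answer:  0  0  0  0
32  2 64  0
 4 64 16  0
 2  8  4  4

Derivation:
Slide down:
col 0: [32, 0, 4, 2] -> [0, 32, 4, 2]
col 1: [0, 2, 64, 8] -> [0, 2, 64, 8]
col 2: [64, 0, 16, 4] -> [0, 64, 16, 4]
col 3: [2, 0, 0, 2] -> [0, 0, 0, 4]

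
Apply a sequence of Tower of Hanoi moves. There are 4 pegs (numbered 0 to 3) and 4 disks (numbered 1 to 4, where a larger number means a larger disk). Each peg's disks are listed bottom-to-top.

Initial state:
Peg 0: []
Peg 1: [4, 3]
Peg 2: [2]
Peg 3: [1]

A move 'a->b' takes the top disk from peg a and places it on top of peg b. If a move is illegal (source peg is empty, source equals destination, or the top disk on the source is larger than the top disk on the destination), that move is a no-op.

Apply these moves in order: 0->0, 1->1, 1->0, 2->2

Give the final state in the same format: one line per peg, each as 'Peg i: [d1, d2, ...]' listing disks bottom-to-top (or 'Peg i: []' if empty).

Answer: Peg 0: [3]
Peg 1: [4]
Peg 2: [2]
Peg 3: [1]

Derivation:
After move 1 (0->0):
Peg 0: []
Peg 1: [4, 3]
Peg 2: [2]
Peg 3: [1]

After move 2 (1->1):
Peg 0: []
Peg 1: [4, 3]
Peg 2: [2]
Peg 3: [1]

After move 3 (1->0):
Peg 0: [3]
Peg 1: [4]
Peg 2: [2]
Peg 3: [1]

After move 4 (2->2):
Peg 0: [3]
Peg 1: [4]
Peg 2: [2]
Peg 3: [1]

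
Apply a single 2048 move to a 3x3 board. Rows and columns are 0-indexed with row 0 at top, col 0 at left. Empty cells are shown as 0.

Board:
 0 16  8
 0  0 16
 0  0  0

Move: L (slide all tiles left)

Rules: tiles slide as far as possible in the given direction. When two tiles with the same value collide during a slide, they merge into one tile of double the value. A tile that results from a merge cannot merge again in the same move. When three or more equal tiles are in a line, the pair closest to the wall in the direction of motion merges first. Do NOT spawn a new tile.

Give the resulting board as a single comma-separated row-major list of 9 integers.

Answer: 16, 8, 0, 16, 0, 0, 0, 0, 0

Derivation:
Slide left:
row 0: [0, 16, 8] -> [16, 8, 0]
row 1: [0, 0, 16] -> [16, 0, 0]
row 2: [0, 0, 0] -> [0, 0, 0]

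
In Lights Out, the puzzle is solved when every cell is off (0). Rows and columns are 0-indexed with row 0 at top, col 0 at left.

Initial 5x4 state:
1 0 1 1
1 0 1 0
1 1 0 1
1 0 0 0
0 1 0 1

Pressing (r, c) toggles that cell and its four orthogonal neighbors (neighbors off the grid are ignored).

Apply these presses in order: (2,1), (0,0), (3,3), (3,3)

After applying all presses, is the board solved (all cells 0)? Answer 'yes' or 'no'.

Answer: no

Derivation:
After press 1 at (2,1):
1 0 1 1
1 1 1 0
0 0 1 1
1 1 0 0
0 1 0 1

After press 2 at (0,0):
0 1 1 1
0 1 1 0
0 0 1 1
1 1 0 0
0 1 0 1

After press 3 at (3,3):
0 1 1 1
0 1 1 0
0 0 1 0
1 1 1 1
0 1 0 0

After press 4 at (3,3):
0 1 1 1
0 1 1 0
0 0 1 1
1 1 0 0
0 1 0 1

Lights still on: 11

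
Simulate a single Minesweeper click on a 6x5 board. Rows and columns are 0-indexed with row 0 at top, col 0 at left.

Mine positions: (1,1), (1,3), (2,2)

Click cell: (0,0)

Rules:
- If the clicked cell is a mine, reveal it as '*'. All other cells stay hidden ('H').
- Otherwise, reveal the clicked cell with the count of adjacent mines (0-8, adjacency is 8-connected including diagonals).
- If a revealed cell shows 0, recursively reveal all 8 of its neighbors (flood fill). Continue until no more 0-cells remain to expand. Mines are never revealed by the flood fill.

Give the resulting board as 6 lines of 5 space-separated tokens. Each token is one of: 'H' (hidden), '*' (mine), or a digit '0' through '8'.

1 H H H H
H H H H H
H H H H H
H H H H H
H H H H H
H H H H H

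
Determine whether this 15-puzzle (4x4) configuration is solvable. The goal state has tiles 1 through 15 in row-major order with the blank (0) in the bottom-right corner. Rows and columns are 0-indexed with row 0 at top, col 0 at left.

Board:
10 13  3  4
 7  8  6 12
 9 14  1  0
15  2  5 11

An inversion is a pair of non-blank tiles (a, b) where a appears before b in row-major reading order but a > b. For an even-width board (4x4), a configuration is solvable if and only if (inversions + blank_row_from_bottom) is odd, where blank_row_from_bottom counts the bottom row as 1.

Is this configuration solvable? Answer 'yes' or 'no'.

Inversions: 50
Blank is in row 2 (0-indexed from top), which is row 2 counting from the bottom (bottom = 1).
50 + 2 = 52, which is even, so the puzzle is not solvable.

Answer: no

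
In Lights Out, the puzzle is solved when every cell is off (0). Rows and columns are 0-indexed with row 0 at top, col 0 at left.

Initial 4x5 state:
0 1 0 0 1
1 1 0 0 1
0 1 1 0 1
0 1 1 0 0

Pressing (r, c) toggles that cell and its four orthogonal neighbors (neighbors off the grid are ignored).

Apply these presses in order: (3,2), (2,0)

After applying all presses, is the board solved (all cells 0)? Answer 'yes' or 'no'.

Answer: no

Derivation:
After press 1 at (3,2):
0 1 0 0 1
1 1 0 0 1
0 1 0 0 1
0 0 0 1 0

After press 2 at (2,0):
0 1 0 0 1
0 1 0 0 1
1 0 0 0 1
1 0 0 1 0

Lights still on: 8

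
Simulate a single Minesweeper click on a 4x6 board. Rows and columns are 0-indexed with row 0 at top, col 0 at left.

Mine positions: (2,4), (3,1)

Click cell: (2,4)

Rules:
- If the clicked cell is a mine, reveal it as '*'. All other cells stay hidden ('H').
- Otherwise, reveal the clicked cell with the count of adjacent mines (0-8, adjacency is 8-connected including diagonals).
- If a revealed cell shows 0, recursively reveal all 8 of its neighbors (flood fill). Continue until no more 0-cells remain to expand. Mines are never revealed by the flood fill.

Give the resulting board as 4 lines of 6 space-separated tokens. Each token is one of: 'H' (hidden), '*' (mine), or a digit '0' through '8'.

H H H H H H
H H H H H H
H H H H * H
H H H H H H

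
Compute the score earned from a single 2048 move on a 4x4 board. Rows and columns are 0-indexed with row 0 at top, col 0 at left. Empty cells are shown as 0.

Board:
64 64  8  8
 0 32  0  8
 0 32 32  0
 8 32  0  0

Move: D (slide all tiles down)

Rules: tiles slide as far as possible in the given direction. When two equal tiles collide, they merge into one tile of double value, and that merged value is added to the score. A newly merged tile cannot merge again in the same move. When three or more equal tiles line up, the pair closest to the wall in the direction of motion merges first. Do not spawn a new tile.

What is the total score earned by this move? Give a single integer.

Slide down:
col 0: [64, 0, 0, 8] -> [0, 0, 64, 8]  score +0 (running 0)
col 1: [64, 32, 32, 32] -> [0, 64, 32, 64]  score +64 (running 64)
col 2: [8, 0, 32, 0] -> [0, 0, 8, 32]  score +0 (running 64)
col 3: [8, 8, 0, 0] -> [0, 0, 0, 16]  score +16 (running 80)
Board after move:
 0  0  0  0
 0 64  0  0
64 32  8  0
 8 64 32 16

Answer: 80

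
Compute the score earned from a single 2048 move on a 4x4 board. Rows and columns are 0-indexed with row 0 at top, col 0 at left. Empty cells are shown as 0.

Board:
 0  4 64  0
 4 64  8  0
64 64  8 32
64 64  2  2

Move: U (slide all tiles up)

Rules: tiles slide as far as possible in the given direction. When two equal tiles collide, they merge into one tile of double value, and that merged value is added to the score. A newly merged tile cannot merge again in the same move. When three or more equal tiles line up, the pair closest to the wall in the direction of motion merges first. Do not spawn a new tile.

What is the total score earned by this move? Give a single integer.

Answer: 272

Derivation:
Slide up:
col 0: [0, 4, 64, 64] -> [4, 128, 0, 0]  score +128 (running 128)
col 1: [4, 64, 64, 64] -> [4, 128, 64, 0]  score +128 (running 256)
col 2: [64, 8, 8, 2] -> [64, 16, 2, 0]  score +16 (running 272)
col 3: [0, 0, 32, 2] -> [32, 2, 0, 0]  score +0 (running 272)
Board after move:
  4   4  64  32
128 128  16   2
  0  64   2   0
  0   0   0   0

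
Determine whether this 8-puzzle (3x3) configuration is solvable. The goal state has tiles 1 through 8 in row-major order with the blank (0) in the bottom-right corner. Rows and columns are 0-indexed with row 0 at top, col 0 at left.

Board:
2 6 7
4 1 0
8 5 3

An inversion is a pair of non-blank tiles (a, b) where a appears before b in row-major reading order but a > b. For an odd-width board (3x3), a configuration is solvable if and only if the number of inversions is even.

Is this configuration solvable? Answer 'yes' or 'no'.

Answer: yes

Derivation:
Inversions (pairs i<j in row-major order where tile[i] > tile[j] > 0): 14
14 is even, so the puzzle is solvable.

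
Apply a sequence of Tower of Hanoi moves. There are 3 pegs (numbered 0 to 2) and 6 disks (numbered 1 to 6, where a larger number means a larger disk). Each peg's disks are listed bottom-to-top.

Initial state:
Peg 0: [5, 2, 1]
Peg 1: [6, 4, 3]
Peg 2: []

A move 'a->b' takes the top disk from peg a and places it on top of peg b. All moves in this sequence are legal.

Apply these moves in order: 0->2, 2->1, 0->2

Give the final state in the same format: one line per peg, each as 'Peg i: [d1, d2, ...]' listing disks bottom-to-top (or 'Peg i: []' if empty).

Answer: Peg 0: [5]
Peg 1: [6, 4, 3, 1]
Peg 2: [2]

Derivation:
After move 1 (0->2):
Peg 0: [5, 2]
Peg 1: [6, 4, 3]
Peg 2: [1]

After move 2 (2->1):
Peg 0: [5, 2]
Peg 1: [6, 4, 3, 1]
Peg 2: []

After move 3 (0->2):
Peg 0: [5]
Peg 1: [6, 4, 3, 1]
Peg 2: [2]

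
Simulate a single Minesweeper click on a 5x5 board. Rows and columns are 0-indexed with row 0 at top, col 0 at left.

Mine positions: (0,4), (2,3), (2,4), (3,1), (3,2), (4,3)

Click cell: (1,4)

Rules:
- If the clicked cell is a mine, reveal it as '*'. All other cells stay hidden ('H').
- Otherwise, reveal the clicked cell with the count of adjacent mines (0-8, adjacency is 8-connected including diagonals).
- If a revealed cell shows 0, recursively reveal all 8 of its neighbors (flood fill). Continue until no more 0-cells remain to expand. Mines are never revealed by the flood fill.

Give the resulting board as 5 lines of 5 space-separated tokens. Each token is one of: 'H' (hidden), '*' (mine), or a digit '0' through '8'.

H H H H H
H H H H 3
H H H H H
H H H H H
H H H H H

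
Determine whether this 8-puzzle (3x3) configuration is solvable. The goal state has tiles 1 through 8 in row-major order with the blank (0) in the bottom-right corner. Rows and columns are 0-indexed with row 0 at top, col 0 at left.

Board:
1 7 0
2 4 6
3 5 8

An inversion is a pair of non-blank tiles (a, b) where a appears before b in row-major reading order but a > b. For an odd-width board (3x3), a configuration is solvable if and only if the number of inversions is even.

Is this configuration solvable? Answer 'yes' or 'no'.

Answer: yes

Derivation:
Inversions (pairs i<j in row-major order where tile[i] > tile[j] > 0): 8
8 is even, so the puzzle is solvable.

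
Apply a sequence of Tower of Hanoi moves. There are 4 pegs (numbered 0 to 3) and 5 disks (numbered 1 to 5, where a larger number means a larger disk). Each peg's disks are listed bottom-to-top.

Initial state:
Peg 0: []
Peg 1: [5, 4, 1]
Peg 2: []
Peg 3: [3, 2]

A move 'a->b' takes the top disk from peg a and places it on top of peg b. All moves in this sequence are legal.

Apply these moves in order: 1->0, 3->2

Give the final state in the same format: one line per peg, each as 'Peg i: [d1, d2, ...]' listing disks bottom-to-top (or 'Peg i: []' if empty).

After move 1 (1->0):
Peg 0: [1]
Peg 1: [5, 4]
Peg 2: []
Peg 3: [3, 2]

After move 2 (3->2):
Peg 0: [1]
Peg 1: [5, 4]
Peg 2: [2]
Peg 3: [3]

Answer: Peg 0: [1]
Peg 1: [5, 4]
Peg 2: [2]
Peg 3: [3]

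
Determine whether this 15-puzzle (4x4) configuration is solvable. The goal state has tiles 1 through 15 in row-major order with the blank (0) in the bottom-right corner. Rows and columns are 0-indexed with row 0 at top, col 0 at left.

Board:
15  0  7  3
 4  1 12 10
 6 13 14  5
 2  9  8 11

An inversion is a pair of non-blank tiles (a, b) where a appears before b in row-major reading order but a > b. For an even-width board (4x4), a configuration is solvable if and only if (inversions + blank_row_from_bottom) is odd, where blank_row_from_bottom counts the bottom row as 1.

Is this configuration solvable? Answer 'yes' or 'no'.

Answer: no

Derivation:
Inversions: 50
Blank is in row 0 (0-indexed from top), which is row 4 counting from the bottom (bottom = 1).
50 + 4 = 54, which is even, so the puzzle is not solvable.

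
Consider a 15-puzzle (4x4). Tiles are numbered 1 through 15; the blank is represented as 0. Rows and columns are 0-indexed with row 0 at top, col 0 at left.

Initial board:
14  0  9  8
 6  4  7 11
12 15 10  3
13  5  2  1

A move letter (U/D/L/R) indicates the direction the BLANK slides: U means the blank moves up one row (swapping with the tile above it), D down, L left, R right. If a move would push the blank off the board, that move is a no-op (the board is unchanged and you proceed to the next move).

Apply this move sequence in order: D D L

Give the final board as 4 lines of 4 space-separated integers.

After move 1 (D):
14  4  9  8
 6  0  7 11
12 15 10  3
13  5  2  1

After move 2 (D):
14  4  9  8
 6 15  7 11
12  0 10  3
13  5  2  1

After move 3 (L):
14  4  9  8
 6 15  7 11
 0 12 10  3
13  5  2  1

Answer: 14  4  9  8
 6 15  7 11
 0 12 10  3
13  5  2  1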